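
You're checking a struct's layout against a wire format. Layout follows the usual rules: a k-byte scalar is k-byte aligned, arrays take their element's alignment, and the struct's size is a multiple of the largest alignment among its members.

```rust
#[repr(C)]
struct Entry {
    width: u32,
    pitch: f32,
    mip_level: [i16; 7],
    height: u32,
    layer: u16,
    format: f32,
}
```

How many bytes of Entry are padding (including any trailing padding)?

@0: width [4B, align 4] → 4
@4: pitch [4B, align 4] → 8
@8: mip_level [14B, align 2] → 22
+2 pad (align 4)
@24: height [4B, align 4] → 28
@28: layer [2B, align 2] → 30
+2 pad (align 4)
@32: format [4B, align 4] → 36
size 36, align 4
data bytes 32, size 36 → padding 4

4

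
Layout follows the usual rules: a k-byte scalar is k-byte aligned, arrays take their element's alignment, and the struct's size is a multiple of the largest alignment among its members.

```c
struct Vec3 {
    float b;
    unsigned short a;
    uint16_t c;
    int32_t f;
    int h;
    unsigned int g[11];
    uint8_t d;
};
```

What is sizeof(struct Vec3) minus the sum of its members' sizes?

3

0..4  b  (4B, 4-aligned)
4..6  a  (2B, 2-aligned)
6..8  c  (2B, 2-aligned)
8..12  f  (4B, 4-aligned)
12..16  h  (4B, 4-aligned)
16..60  g  (44B, 4-aligned)
60..61  d  (1B, 1-aligned)
61..64  -- tail padding (3B)
sizeof = 64, alignof = 4
data bytes 61, size 64 → padding 3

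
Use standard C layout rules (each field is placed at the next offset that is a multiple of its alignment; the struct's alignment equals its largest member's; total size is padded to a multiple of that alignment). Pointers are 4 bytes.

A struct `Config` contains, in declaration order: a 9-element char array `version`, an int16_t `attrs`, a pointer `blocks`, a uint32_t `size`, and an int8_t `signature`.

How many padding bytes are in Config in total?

version at 0 (size 9, align 1) → ends 9
pad 1 to align 2 for attrs
attrs at 10 (size 2, align 2) → ends 12
blocks at 12 (size 4, align 4) → ends 16
size at 16 (size 4, align 4) → ends 20
signature at 20 (size 1, align 1) → ends 21
tail pad 3 to reach multiple of 4
total 24 bytes, alignment 4
data bytes 20, size 24 → padding 4

4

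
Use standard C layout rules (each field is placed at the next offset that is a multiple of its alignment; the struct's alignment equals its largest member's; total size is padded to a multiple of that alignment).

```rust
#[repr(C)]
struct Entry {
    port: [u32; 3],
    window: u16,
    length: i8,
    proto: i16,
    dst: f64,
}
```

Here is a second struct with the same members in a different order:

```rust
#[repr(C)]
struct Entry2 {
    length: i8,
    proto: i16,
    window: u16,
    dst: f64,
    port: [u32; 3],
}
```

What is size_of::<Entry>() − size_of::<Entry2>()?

0

0..12  port  (12B, 4-aligned)
12..14  window  (2B, 2-aligned)
14..15  length  (1B, 1-aligned)
15..16  -- padding (1B)
16..18  proto  (2B, 2-aligned)
18..24  -- padding (6B)
24..32  dst  (8B, 8-aligned)
sizeof = 32, alignof = 8
— Entry2 —
0..1  length  (1B, 1-aligned)
1..2  -- padding (1B)
2..4  proto  (2B, 2-aligned)
4..6  window  (2B, 2-aligned)
6..8  -- padding (2B)
8..16  dst  (8B, 8-aligned)
16..28  port  (12B, 4-aligned)
28..32  -- tail padding (4B)
sizeof = 32, alignof = 8
32 − 32 = 0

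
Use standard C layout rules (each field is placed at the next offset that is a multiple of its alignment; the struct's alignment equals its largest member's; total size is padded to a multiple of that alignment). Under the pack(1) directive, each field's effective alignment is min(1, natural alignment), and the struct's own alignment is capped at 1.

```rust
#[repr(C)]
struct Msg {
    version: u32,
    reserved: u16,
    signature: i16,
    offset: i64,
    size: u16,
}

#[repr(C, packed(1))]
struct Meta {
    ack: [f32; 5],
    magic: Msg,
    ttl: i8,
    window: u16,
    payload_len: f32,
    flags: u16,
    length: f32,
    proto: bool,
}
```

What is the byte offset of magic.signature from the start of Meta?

26

Msg: @0: version [4B, align 4] → 4; @4: reserved [2B, align 2] → 6; @6: signature [2B, align 2] → 8; @8: offset [8B, align 8] → 16; @16: size [2B, align 2] → 18; +6 tail pad (align 8); size 24, align 8
@0: ack [20B, align 1] → 20
@20: magic [24B, align 1] → 44
within Msg: signature at 6
20 + 6 = 26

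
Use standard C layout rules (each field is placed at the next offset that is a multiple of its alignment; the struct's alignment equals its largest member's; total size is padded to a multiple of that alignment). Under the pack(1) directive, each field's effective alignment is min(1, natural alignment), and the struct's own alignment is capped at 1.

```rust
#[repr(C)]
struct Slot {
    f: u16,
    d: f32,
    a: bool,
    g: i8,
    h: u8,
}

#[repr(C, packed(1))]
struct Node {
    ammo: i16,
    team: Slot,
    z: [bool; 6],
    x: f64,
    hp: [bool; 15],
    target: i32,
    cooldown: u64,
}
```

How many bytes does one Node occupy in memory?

55

Slot: f at 0 (size 2, align 2) → ends 2; pad 2 to align 4 for d; d at 4 (size 4, align 4) → ends 8; a at 8 (size 1, align 1) → ends 9; g at 9 (size 1, align 1) → ends 10; h at 10 (size 1, align 1) → ends 11; tail pad 1 to reach multiple of 4; total 12 bytes, alignment 4
ammo at 0 (size 2, align 1) → ends 2
team at 2 (size 12, align 1) → ends 14
z at 14 (size 6, align 1) → ends 20
x at 20 (size 8, align 1) → ends 28
hp at 28 (size 15, align 1) → ends 43
target at 43 (size 4, align 1) → ends 47
cooldown at 47 (size 8, align 1) → ends 55
total 55 bytes, alignment 1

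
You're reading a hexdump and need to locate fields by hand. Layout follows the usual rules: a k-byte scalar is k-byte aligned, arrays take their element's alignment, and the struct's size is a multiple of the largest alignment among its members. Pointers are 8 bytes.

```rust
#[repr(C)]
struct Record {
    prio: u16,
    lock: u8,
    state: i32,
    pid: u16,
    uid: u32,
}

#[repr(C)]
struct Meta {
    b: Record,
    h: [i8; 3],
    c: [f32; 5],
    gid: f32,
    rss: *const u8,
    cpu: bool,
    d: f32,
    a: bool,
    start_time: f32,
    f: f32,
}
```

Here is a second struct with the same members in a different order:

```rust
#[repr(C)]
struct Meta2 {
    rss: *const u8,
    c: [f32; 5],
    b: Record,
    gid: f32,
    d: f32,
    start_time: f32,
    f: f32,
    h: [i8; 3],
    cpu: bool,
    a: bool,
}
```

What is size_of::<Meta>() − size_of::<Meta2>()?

8

Record: @0: prio [2B, align 2] → 2; @2: lock [1B, align 1] → 3; +1 pad (align 4); @4: state [4B, align 4] → 8; @8: pid [2B, align 2] → 10; +2 pad (align 4); @12: uid [4B, align 4] → 16; size 16, align 4
@0: b [16B, align 4] → 16
@16: h [3B, align 1] → 19
+1 pad (align 4)
@20: c [20B, align 4] → 40
@40: gid [4B, align 4] → 44
+4 pad (align 8)
@48: rss [8B, align 8] → 56
@56: cpu [1B, align 1] → 57
+3 pad (align 4)
@60: d [4B, align 4] → 64
@64: a [1B, align 1] → 65
+3 pad (align 4)
@68: start_time [4B, align 4] → 72
@72: f [4B, align 4] → 76
+4 tail pad (align 8)
size 80, align 8
— Meta2 —
@0: rss [8B, align 8] → 8
@8: c [20B, align 4] → 28
@28: b [16B, align 4] → 44
@44: gid [4B, align 4] → 48
@48: d [4B, align 4] → 52
@52: start_time [4B, align 4] → 56
@56: f [4B, align 4] → 60
@60: h [3B, align 1] → 63
@63: cpu [1B, align 1] → 64
@64: a [1B, align 1] → 65
+7 tail pad (align 8)
size 72, align 8
80 − 72 = 8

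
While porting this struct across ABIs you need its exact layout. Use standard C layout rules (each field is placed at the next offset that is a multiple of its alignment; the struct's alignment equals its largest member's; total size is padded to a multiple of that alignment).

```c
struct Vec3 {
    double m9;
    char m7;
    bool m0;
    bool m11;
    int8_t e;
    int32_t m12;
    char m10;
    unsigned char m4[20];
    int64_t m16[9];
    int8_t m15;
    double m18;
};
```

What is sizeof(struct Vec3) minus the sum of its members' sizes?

m9 at 0 (size 8, align 8) → ends 8
m7 at 8 (size 1, align 1) → ends 9
m0 at 9 (size 1, align 1) → ends 10
m11 at 10 (size 1, align 1) → ends 11
e at 11 (size 1, align 1) → ends 12
m12 at 12 (size 4, align 4) → ends 16
m10 at 16 (size 1, align 1) → ends 17
m4 at 17 (size 20, align 1) → ends 37
pad 3 to align 8 for m16
m16 at 40 (size 72, align 8) → ends 112
m15 at 112 (size 1, align 1) → ends 113
pad 7 to align 8 for m18
m18 at 120 (size 8, align 8) → ends 128
total 128 bytes, alignment 8
data bytes 118, size 128 → padding 10

10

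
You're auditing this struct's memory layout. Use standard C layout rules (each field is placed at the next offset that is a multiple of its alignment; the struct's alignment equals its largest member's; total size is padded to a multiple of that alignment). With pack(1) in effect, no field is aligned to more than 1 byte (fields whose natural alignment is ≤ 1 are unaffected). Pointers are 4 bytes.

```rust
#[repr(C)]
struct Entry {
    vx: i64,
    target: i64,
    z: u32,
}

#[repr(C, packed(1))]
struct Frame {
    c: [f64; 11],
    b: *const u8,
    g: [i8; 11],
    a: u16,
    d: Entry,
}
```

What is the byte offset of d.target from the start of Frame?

Entry: vx at 0 (size 8, align 8) → ends 8; target at 8 (size 8, align 8) → ends 16; z at 16 (size 4, align 4) → ends 20; tail pad 4 to reach multiple of 8; total 24 bytes, alignment 8
c at 0 (size 88, align 1) → ends 88
b at 88 (size 4, align 1) → ends 92
g at 92 (size 11, align 1) → ends 103
a at 103 (size 2, align 1) → ends 105
d at 105 (size 24, align 1) → ends 129
within Entry: target at 8
105 + 8 = 113

113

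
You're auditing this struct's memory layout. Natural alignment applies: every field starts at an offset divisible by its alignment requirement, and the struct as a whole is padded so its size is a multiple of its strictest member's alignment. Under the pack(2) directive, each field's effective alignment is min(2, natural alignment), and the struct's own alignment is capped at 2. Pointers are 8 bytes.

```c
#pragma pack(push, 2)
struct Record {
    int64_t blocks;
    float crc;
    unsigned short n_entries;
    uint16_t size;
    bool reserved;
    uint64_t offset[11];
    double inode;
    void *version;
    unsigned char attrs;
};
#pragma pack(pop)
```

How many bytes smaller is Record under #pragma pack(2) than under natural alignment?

natural layout:
  @0: blocks [8B, align 8] → 8
  @8: crc [4B, align 4] → 12
  @12: n_entries [2B, align 2] → 14
  @14: size [2B, align 2] → 16
  @16: reserved [1B, align 1] → 17
  +7 pad (align 8)
  @24: offset [88B, align 8] → 112
  @112: inode [8B, align 8] → 120
  @120: version [8B, align 8] → 128
  @128: attrs [1B, align 1] → 129
  +7 tail pad (align 8)
  size 136, align 8
packed(2) layout:
  @0: blocks [8B, align 2] → 8
  @8: crc [4B, align 2] → 12
  @12: n_entries [2B, align 2] → 14
  @14: size [2B, align 2] → 16
  @16: reserved [1B, align 1] → 17
  +1 pad (align 2)
  @18: offset [88B, align 2] → 106
  @106: inode [8B, align 2] → 114
  @114: version [8B, align 2] → 122
  @122: attrs [1B, align 1] → 123
  +1 tail pad (align 2)
  size 124, align 2
136 − 124 = 12

12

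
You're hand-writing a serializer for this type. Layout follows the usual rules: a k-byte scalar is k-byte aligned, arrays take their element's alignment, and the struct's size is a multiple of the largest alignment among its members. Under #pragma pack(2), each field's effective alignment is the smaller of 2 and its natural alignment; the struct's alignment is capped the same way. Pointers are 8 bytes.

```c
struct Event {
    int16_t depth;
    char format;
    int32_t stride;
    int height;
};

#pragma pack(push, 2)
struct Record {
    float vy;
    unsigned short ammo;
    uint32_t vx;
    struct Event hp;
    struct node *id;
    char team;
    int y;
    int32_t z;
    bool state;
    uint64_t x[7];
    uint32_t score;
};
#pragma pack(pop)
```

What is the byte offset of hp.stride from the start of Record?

Event: @0: depth [2B, align 2] → 2; @2: format [1B, align 1] → 3; +1 pad (align 4); @4: stride [4B, align 4] → 8; @8: height [4B, align 4] → 12; size 12, align 4
@0: vy [4B, align 2] → 4
@4: ammo [2B, align 2] → 6
@6: vx [4B, align 2] → 10
@10: hp [12B, align 2] → 22
within Event: stride at 4
10 + 4 = 14

14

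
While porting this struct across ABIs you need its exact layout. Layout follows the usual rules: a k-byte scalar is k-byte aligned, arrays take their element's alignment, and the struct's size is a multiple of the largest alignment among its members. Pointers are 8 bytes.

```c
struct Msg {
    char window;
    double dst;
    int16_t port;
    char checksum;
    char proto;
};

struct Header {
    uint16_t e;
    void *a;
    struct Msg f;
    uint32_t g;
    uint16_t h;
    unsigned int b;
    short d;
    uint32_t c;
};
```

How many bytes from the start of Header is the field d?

52

Msg: @0: window [1B, align 1] → 1; +7 pad (align 8); @8: dst [8B, align 8] → 16; @16: port [2B, align 2] → 18; @18: checksum [1B, align 1] → 19; @19: proto [1B, align 1] → 20; +4 tail pad (align 8); size 24, align 8
@0: e [2B, align 2] → 2
+6 pad (align 8)
@8: a [8B, align 8] → 16
@16: f [24B, align 8] → 40
@40: g [4B, align 4] → 44
@44: h [2B, align 2] → 46
+2 pad (align 4)
@48: b [4B, align 4] → 52
@52: d [2B, align 2] → 54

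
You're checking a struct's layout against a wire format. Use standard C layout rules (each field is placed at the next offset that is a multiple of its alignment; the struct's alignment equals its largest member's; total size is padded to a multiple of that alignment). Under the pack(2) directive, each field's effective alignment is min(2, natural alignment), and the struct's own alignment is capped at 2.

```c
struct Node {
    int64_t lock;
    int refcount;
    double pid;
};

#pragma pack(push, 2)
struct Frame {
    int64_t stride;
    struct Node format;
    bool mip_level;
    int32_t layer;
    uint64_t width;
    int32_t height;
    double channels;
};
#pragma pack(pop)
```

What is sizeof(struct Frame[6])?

Node: @0: lock [8B, align 8] → 8; @8: refcount [4B, align 4] → 12; +4 pad (align 8); @16: pid [8B, align 8] → 24; size 24, align 8
@0: stride [8B, align 2] → 8
@8: format [24B, align 2] → 32
@32: mip_level [1B, align 1] → 33
+1 pad (align 2)
@34: layer [4B, align 2] → 38
@38: width [8B, align 2] → 46
@46: height [4B, align 2] → 50
@50: channels [8B, align 2] → 58
size 58, align 2
array of 6: 6 × 58 = 348

348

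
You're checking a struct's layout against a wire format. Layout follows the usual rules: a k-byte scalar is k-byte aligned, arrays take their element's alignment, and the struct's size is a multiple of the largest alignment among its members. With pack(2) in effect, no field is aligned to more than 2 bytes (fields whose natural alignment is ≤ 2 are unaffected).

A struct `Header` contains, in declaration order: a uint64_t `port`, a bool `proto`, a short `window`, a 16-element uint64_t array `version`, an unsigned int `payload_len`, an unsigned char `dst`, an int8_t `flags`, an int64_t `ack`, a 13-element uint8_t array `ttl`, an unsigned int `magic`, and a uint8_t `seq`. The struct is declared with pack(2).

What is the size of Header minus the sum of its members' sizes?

3

0..8  port  (8B, 2-aligned)
8..9  proto  (1B, 1-aligned)
9..10  -- padding (1B)
10..12  window  (2B, 2-aligned)
12..140  version  (128B, 2-aligned)
140..144  payload_len  (4B, 2-aligned)
144..145  dst  (1B, 1-aligned)
145..146  flags  (1B, 1-aligned)
146..154  ack  (8B, 2-aligned)
154..167  ttl  (13B, 1-aligned)
167..168  -- padding (1B)
168..172  magic  (4B, 2-aligned)
172..173  seq  (1B, 1-aligned)
173..174  -- tail padding (1B)
sizeof = 174, alignof = 2
data bytes 171, size 174 → padding 3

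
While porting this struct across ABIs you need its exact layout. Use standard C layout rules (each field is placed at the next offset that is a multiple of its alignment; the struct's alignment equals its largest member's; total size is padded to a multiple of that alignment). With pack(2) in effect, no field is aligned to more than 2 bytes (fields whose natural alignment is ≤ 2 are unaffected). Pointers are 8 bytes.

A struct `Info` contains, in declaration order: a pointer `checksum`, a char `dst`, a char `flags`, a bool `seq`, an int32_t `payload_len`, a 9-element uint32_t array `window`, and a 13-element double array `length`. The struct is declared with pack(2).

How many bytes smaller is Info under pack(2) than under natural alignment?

4

natural layout:
  @0: checksum [8B, align 8] → 8
  @8: dst [1B, align 1] → 9
  @9: flags [1B, align 1] → 10
  @10: seq [1B, align 1] → 11
  +1 pad (align 4)
  @12: payload_len [4B, align 4] → 16
  @16: window [36B, align 4] → 52
  +4 pad (align 8)
  @56: length [104B, align 8] → 160
  size 160, align 8
packed(2) layout:
  @0: checksum [8B, align 2] → 8
  @8: dst [1B, align 1] → 9
  @9: flags [1B, align 1] → 10
  @10: seq [1B, align 1] → 11
  +1 pad (align 2)
  @12: payload_len [4B, align 2] → 16
  @16: window [36B, align 2] → 52
  @52: length [104B, align 2] → 156
  size 156, align 2
160 − 156 = 4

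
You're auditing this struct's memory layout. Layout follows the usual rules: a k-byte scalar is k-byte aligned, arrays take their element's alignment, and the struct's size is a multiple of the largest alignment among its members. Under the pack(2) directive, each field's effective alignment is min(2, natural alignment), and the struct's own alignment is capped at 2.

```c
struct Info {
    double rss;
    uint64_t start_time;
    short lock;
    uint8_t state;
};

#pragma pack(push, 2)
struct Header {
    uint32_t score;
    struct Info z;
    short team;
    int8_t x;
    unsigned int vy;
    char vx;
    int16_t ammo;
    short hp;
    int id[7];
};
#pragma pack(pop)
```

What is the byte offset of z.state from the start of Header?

22

Info: rss at 0 (size 8, align 8) → ends 8; start_time at 8 (size 8, align 8) → ends 16; lock at 16 (size 2, align 2) → ends 18; state at 18 (size 1, align 1) → ends 19; tail pad 5 to reach multiple of 8; total 24 bytes, alignment 8
score at 0 (size 4, align 2) → ends 4
z at 4 (size 24, align 2) → ends 28
within Info: state at 18
4 + 18 = 22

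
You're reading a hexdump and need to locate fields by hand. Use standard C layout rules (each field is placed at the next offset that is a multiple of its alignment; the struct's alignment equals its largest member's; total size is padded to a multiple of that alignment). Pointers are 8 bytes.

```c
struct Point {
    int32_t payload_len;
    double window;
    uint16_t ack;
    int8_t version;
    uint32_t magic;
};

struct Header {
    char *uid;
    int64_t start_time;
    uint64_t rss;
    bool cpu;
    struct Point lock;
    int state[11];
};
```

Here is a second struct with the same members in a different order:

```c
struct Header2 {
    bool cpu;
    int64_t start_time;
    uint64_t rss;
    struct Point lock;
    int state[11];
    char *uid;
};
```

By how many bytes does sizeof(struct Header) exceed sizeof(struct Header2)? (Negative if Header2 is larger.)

0

Point: payload_len at 0 (size 4, align 4) → ends 4; pad 4 to align 8 for window; window at 8 (size 8, align 8) → ends 16; ack at 16 (size 2, align 2) → ends 18; version at 18 (size 1, align 1) → ends 19; pad 1 to align 4 for magic; magic at 20 (size 4, align 4) → ends 24; total 24 bytes, alignment 8
uid at 0 (size 8, align 8) → ends 8
start_time at 8 (size 8, align 8) → ends 16
rss at 16 (size 8, align 8) → ends 24
cpu at 24 (size 1, align 1) → ends 25
pad 7 to align 8 for lock
lock at 32 (size 24, align 8) → ends 56
state at 56 (size 44, align 4) → ends 100
tail pad 4 to reach multiple of 8
total 104 bytes, alignment 8
— Header2 —
cpu at 0 (size 1, align 1) → ends 1
pad 7 to align 8 for start_time
start_time at 8 (size 8, align 8) → ends 16
rss at 16 (size 8, align 8) → ends 24
lock at 24 (size 24, align 8) → ends 48
state at 48 (size 44, align 4) → ends 92
pad 4 to align 8 for uid
uid at 96 (size 8, align 8) → ends 104
total 104 bytes, alignment 8
104 − 104 = 0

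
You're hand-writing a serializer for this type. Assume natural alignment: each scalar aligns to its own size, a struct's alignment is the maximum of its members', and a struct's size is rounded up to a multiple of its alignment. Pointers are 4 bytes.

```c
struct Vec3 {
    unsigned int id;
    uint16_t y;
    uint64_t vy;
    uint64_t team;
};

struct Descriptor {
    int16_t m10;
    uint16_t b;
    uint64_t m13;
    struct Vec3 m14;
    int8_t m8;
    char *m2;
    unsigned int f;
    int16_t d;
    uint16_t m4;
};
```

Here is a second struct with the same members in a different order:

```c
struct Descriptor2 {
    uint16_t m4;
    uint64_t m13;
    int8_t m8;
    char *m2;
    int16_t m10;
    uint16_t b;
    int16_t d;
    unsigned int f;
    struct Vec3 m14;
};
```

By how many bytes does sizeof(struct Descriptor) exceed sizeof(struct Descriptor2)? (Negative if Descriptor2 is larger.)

-8

Vec3: @0: id [4B, align 4] → 4; @4: y [2B, align 2] → 6; +2 pad (align 8); @8: vy [8B, align 8] → 16; @16: team [8B, align 8] → 24; size 24, align 8
@0: m10 [2B, align 2] → 2
@2: b [2B, align 2] → 4
+4 pad (align 8)
@8: m13 [8B, align 8] → 16
@16: m14 [24B, align 8] → 40
@40: m8 [1B, align 1] → 41
+3 pad (align 4)
@44: m2 [4B, align 4] → 48
@48: f [4B, align 4] → 52
@52: d [2B, align 2] → 54
@54: m4 [2B, align 2] → 56
size 56, align 8
— Descriptor2 —
@0: m4 [2B, align 2] → 2
+6 pad (align 8)
@8: m13 [8B, align 8] → 16
@16: m8 [1B, align 1] → 17
+3 pad (align 4)
@20: m2 [4B, align 4] → 24
@24: m10 [2B, align 2] → 26
@26: b [2B, align 2] → 28
@28: d [2B, align 2] → 30
+2 pad (align 4)
@32: f [4B, align 4] → 36
+4 pad (align 8)
@40: m14 [24B, align 8] → 64
size 64, align 8
56 − 64 = -8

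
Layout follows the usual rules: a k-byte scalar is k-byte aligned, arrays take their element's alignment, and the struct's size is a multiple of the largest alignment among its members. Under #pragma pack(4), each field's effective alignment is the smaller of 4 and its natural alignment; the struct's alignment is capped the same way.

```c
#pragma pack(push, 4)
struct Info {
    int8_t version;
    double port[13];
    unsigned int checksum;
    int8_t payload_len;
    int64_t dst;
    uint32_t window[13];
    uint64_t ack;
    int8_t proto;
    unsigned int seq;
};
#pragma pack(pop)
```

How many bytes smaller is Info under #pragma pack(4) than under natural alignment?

8

natural layout:
  version at 0 (size 1, align 1) → ends 1
  pad 7 to align 8 for port
  port at 8 (size 104, align 8) → ends 112
  checksum at 112 (size 4, align 4) → ends 116
  payload_len at 116 (size 1, align 1) → ends 117
  pad 3 to align 8 for dst
  dst at 120 (size 8, align 8) → ends 128
  window at 128 (size 52, align 4) → ends 180
  pad 4 to align 8 for ack
  ack at 184 (size 8, align 8) → ends 192
  proto at 192 (size 1, align 1) → ends 193
  pad 3 to align 4 for seq
  seq at 196 (size 4, align 4) → ends 200
  total 200 bytes, alignment 8
packed(4) layout:
  version at 0 (size 1, align 1) → ends 1
  pad 3 to align 4 for port
  port at 4 (size 104, align 4) → ends 108
  checksum at 108 (size 4, align 4) → ends 112
  payload_len at 112 (size 1, align 1) → ends 113
  pad 3 to align 4 for dst
  dst at 116 (size 8, align 4) → ends 124
  window at 124 (size 52, align 4) → ends 176
  ack at 176 (size 8, align 4) → ends 184
  proto at 184 (size 1, align 1) → ends 185
  pad 3 to align 4 for seq
  seq at 188 (size 4, align 4) → ends 192
  total 192 bytes, alignment 4
200 − 192 = 8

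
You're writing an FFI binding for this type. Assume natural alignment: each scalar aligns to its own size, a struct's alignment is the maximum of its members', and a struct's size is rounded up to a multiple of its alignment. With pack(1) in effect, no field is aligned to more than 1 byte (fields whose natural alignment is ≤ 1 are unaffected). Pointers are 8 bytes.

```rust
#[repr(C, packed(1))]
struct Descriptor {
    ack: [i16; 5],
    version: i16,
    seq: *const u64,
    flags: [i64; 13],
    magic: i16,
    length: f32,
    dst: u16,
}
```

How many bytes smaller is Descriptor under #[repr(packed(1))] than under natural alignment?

natural layout:
  0..10  ack  (10B, 2-aligned)
  10..12  version  (2B, 2-aligned)
  12..16  -- padding (4B)
  16..24  seq  (8B, 8-aligned)
  24..128  flags  (104B, 8-aligned)
  128..130  magic  (2B, 2-aligned)
  130..132  -- padding (2B)
  132..136  length  (4B, 4-aligned)
  136..138  dst  (2B, 2-aligned)
  138..144  -- tail padding (6B)
  sizeof = 144, alignof = 8
packed(1) layout:
  0..10  ack  (10B, 1-aligned)
  10..12  version  (2B, 1-aligned)
  12..20  seq  (8B, 1-aligned)
  20..124  flags  (104B, 1-aligned)
  124..126  magic  (2B, 1-aligned)
  126..130  length  (4B, 1-aligned)
  130..132  dst  (2B, 1-aligned)
  sizeof = 132, alignof = 1
144 − 132 = 12

12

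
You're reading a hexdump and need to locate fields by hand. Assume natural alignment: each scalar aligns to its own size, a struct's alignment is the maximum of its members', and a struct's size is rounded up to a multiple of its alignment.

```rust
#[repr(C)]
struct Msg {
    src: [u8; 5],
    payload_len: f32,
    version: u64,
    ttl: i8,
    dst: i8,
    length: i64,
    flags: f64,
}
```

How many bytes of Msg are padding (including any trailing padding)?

@0: src [5B, align 1] → 5
+3 pad (align 4)
@8: payload_len [4B, align 4] → 12
+4 pad (align 8)
@16: version [8B, align 8] → 24
@24: ttl [1B, align 1] → 25
@25: dst [1B, align 1] → 26
+6 pad (align 8)
@32: length [8B, align 8] → 40
@40: flags [8B, align 8] → 48
size 48, align 8
data bytes 35, size 48 → padding 13

13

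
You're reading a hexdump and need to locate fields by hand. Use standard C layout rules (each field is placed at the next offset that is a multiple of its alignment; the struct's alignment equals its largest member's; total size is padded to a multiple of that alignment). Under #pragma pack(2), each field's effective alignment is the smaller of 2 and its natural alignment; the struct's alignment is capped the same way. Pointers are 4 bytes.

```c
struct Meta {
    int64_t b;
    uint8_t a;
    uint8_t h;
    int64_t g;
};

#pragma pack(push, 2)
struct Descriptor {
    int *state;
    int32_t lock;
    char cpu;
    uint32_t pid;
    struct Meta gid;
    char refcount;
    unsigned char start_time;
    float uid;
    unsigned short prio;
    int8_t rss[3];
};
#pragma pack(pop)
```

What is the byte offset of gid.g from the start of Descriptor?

Meta: @0: b [8B, align 8] → 8; @8: a [1B, align 1] → 9; @9: h [1B, align 1] → 10; +6 pad (align 8); @16: g [8B, align 8] → 24; size 24, align 8
@0: state [4B, align 2] → 4
@4: lock [4B, align 2] → 8
@8: cpu [1B, align 1] → 9
+1 pad (align 2)
@10: pid [4B, align 2] → 14
@14: gid [24B, align 2] → 38
within Meta: g at 16
14 + 16 = 30

30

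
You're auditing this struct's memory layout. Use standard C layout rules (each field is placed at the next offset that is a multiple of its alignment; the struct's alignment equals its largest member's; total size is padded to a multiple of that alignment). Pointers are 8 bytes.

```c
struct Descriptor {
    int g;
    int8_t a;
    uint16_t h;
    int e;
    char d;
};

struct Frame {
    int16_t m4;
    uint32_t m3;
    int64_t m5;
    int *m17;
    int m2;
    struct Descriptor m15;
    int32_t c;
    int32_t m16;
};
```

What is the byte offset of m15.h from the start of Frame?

Descriptor: 0..4  g  (4B, 4-aligned); 4..5  a  (1B, 1-aligned); 5..6  -- padding (1B); 6..8  h  (2B, 2-aligned); 8..12  e  (4B, 4-aligned); 12..13  d  (1B, 1-aligned); 13..16  -- tail padding (3B); sizeof = 16, alignof = 4
0..2  m4  (2B, 2-aligned)
2..4  -- padding (2B)
4..8  m3  (4B, 4-aligned)
8..16  m5  (8B, 8-aligned)
16..24  m17  (8B, 8-aligned)
24..28  m2  (4B, 4-aligned)
28..44  m15  (16B, 4-aligned)
within Descriptor: h at 6
28 + 6 = 34

34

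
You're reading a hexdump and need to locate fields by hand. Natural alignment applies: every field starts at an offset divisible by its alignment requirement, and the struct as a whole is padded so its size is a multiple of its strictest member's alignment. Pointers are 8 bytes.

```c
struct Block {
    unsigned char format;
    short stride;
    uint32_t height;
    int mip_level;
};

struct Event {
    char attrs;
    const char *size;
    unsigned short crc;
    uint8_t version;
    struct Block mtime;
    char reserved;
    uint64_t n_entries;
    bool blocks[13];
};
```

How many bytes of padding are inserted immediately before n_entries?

7

Block: @0: format [1B, align 1] → 1; +1 pad (align 2); @2: stride [2B, align 2] → 4; @4: height [4B, align 4] → 8; @8: mip_level [4B, align 4] → 12; size 12, align 4
@0: attrs [1B, align 1] → 1
+7 pad (align 8)
@8: size [8B, align 8] → 16
@16: crc [2B, align 2] → 18
@18: version [1B, align 1] → 19
+1 pad (align 4)
@20: mtime [12B, align 4] → 32
@32: reserved [1B, align 1] → 33
+7 pad (align 8)
@40: n_entries [8B, align 8] → 48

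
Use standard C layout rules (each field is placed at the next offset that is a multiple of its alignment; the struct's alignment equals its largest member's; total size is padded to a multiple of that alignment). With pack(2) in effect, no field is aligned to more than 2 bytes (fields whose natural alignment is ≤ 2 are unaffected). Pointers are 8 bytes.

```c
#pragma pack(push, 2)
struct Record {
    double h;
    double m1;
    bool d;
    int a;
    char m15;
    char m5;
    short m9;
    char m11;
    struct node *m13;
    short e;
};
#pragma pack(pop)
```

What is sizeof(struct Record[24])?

@0: h [8B, align 2] → 8
@8: m1 [8B, align 2] → 16
@16: d [1B, align 1] → 17
+1 pad (align 2)
@18: a [4B, align 2] → 22
@22: m15 [1B, align 1] → 23
@23: m5 [1B, align 1] → 24
@24: m9 [2B, align 2] → 26
@26: m11 [1B, align 1] → 27
+1 pad (align 2)
@28: m13 [8B, align 2] → 36
@36: e [2B, align 2] → 38
size 38, align 2
array of 24: 24 × 38 = 912

912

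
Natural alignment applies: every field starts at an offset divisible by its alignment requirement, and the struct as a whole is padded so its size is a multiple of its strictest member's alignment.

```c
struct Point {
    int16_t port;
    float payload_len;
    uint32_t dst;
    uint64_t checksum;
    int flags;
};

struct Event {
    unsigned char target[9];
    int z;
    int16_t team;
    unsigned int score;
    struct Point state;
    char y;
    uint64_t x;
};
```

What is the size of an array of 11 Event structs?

Point: port at 0 (size 2, align 2) → ends 2; pad 2 to align 4 for payload_len; payload_len at 4 (size 4, align 4) → ends 8; dst at 8 (size 4, align 4) → ends 12; pad 4 to align 8 for checksum; checksum at 16 (size 8, align 8) → ends 24; flags at 24 (size 4, align 4) → ends 28; tail pad 4 to reach multiple of 8; total 32 bytes, alignment 8
target at 0 (size 9, align 1) → ends 9
pad 3 to align 4 for z
z at 12 (size 4, align 4) → ends 16
team at 16 (size 2, align 2) → ends 18
pad 2 to align 4 for score
score at 20 (size 4, align 4) → ends 24
state at 24 (size 32, align 8) → ends 56
y at 56 (size 1, align 1) → ends 57
pad 7 to align 8 for x
x at 64 (size 8, align 8) → ends 72
total 72 bytes, alignment 8
array of 11: 11 × 72 = 792

792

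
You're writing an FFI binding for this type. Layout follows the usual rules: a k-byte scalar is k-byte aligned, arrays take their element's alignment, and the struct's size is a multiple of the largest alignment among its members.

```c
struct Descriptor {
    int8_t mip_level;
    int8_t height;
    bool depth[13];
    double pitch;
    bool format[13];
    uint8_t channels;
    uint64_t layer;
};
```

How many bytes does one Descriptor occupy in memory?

mip_level at 0 (size 1, align 1) → ends 1
height at 1 (size 1, align 1) → ends 2
depth at 2 (size 13, align 1) → ends 15
pad 1 to align 8 for pitch
pitch at 16 (size 8, align 8) → ends 24
format at 24 (size 13, align 1) → ends 37
channels at 37 (size 1, align 1) → ends 38
pad 2 to align 8 for layer
layer at 40 (size 8, align 8) → ends 48
total 48 bytes, alignment 8

48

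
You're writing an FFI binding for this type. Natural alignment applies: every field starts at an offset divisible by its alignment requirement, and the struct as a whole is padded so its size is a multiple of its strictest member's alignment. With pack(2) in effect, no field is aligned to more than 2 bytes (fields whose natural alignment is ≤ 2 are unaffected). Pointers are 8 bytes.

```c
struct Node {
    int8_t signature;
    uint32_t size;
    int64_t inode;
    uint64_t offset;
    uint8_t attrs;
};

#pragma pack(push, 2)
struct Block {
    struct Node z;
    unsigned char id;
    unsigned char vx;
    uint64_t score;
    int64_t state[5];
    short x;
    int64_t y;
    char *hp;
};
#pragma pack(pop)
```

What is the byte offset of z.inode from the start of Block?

8

Node: @0: signature [1B, align 1] → 1; +3 pad (align 4); @4: size [4B, align 4] → 8; @8: inode [8B, align 8] → 16; @16: offset [8B, align 8] → 24; @24: attrs [1B, align 1] → 25; +7 tail pad (align 8); size 32, align 8
@0: z [32B, align 2] → 32
within Node: inode at 8
0 + 8 = 8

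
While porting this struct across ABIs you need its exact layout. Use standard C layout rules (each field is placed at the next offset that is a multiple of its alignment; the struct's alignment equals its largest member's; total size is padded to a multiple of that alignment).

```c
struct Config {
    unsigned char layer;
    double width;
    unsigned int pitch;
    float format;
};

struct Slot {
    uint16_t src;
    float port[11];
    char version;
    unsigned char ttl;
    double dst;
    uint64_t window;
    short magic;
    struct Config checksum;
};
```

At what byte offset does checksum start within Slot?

80

Config: 0..1  layer  (1B, 1-aligned); 1..8  -- padding (7B); 8..16  width  (8B, 8-aligned); 16..20  pitch  (4B, 4-aligned); 20..24  format  (4B, 4-aligned); sizeof = 24, alignof = 8
0..2  src  (2B, 2-aligned)
2..4  -- padding (2B)
4..48  port  (44B, 4-aligned)
48..49  version  (1B, 1-aligned)
49..50  ttl  (1B, 1-aligned)
50..56  -- padding (6B)
56..64  dst  (8B, 8-aligned)
64..72  window  (8B, 8-aligned)
72..74  magic  (2B, 2-aligned)
74..80  -- padding (6B)
80..104  checksum  (24B, 8-aligned)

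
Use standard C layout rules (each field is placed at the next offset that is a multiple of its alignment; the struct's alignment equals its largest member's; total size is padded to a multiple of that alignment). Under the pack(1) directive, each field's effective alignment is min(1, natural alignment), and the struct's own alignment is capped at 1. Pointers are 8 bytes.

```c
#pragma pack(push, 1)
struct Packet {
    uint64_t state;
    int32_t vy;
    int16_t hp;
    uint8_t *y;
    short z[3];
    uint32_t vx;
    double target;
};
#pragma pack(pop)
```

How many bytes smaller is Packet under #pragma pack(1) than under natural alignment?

natural layout:
  state at 0 (size 8, align 8) → ends 8
  vy at 8 (size 4, align 4) → ends 12
  hp at 12 (size 2, align 2) → ends 14
  pad 2 to align 8 for y
  y at 16 (size 8, align 8) → ends 24
  z at 24 (size 6, align 2) → ends 30
  pad 2 to align 4 for vx
  vx at 32 (size 4, align 4) → ends 36
  pad 4 to align 8 for target
  target at 40 (size 8, align 8) → ends 48
  total 48 bytes, alignment 8
packed(1) layout:
  state at 0 (size 8, align 1) → ends 8
  vy at 8 (size 4, align 1) → ends 12
  hp at 12 (size 2, align 1) → ends 14
  y at 14 (size 8, align 1) → ends 22
  z at 22 (size 6, align 1) → ends 28
  vx at 28 (size 4, align 1) → ends 32
  target at 32 (size 8, align 1) → ends 40
  total 40 bytes, alignment 1
48 − 40 = 8

8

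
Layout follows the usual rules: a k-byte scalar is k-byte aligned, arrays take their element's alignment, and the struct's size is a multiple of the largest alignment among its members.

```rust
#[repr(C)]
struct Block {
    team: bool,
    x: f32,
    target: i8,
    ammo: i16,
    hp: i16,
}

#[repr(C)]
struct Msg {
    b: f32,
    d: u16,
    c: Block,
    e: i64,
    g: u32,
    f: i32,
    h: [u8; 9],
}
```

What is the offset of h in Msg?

Block: @0: team [1B, align 1] → 1; +3 pad (align 4); @4: x [4B, align 4] → 8; @8: target [1B, align 1] → 9; +1 pad (align 2); @10: ammo [2B, align 2] → 12; @12: hp [2B, align 2] → 14; +2 tail pad (align 4); size 16, align 4
@0: b [4B, align 4] → 4
@4: d [2B, align 2] → 6
+2 pad (align 4)
@8: c [16B, align 4] → 24
@24: e [8B, align 8] → 32
@32: g [4B, align 4] → 36
@36: f [4B, align 4] → 40
@40: h [9B, align 1] → 49

40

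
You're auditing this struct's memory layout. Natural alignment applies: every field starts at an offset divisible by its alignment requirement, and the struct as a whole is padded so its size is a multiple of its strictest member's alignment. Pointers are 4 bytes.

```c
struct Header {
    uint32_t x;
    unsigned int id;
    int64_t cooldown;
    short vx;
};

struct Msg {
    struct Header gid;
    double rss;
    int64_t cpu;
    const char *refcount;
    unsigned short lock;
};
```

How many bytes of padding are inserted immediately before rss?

Header: @0: x [4B, align 4] → 4; @4: id [4B, align 4] → 8; @8: cooldown [8B, align 8] → 16; @16: vx [2B, align 2] → 18; +6 tail pad (align 8); size 24, align 8
@0: gid [24B, align 8] → 24
@24: rss [8B, align 8] → 32

0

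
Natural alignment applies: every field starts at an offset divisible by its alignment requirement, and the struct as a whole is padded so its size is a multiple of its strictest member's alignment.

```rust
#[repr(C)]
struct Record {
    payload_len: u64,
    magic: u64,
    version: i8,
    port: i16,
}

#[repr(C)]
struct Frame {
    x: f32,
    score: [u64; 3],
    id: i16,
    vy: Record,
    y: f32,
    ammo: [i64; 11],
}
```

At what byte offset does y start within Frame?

Record: @0: payload_len [8B, align 8] → 8; @8: magic [8B, align 8] → 16; @16: version [1B, align 1] → 17; +1 pad (align 2); @18: port [2B, align 2] → 20; +4 tail pad (align 8); size 24, align 8
@0: x [4B, align 4] → 4
+4 pad (align 8)
@8: score [24B, align 8] → 32
@32: id [2B, align 2] → 34
+6 pad (align 8)
@40: vy [24B, align 8] → 64
@64: y [4B, align 4] → 68

64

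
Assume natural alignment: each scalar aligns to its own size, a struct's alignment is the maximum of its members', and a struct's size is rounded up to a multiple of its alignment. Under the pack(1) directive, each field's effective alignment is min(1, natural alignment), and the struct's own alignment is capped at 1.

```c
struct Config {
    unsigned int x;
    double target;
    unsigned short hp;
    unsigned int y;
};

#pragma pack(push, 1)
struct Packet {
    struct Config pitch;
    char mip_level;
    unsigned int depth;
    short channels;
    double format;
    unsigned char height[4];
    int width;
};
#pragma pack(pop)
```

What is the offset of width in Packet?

43

Config: @0: x [4B, align 4] → 4; +4 pad (align 8); @8: target [8B, align 8] → 16; @16: hp [2B, align 2] → 18; +2 pad (align 4); @20: y [4B, align 4] → 24; size 24, align 8
@0: pitch [24B, align 1] → 24
@24: mip_level [1B, align 1] → 25
@25: depth [4B, align 1] → 29
@29: channels [2B, align 1] → 31
@31: format [8B, align 1] → 39
@39: height [4B, align 1] → 43
@43: width [4B, align 1] → 47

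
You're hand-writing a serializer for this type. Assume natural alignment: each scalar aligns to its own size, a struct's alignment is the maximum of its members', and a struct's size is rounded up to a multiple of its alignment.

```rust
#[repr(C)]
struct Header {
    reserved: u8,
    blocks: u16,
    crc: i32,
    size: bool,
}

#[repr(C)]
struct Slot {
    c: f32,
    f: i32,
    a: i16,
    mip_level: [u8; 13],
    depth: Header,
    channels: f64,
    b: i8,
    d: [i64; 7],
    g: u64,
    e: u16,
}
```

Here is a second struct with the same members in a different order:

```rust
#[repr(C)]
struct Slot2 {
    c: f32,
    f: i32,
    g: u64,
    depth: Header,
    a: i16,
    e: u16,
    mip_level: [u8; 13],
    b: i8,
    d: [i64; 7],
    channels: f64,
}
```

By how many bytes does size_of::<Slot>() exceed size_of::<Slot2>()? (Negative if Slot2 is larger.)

16

Header: @0: reserved [1B, align 1] → 1; +1 pad (align 2); @2: blocks [2B, align 2] → 4; @4: crc [4B, align 4] → 8; @8: size [1B, align 1] → 9; +3 tail pad (align 4); size 12, align 4
@0: c [4B, align 4] → 4
@4: f [4B, align 4] → 8
@8: a [2B, align 2] → 10
@10: mip_level [13B, align 1] → 23
+1 pad (align 4)
@24: depth [12B, align 4] → 36
+4 pad (align 8)
@40: channels [8B, align 8] → 48
@48: b [1B, align 1] → 49
+7 pad (align 8)
@56: d [56B, align 8] → 112
@112: g [8B, align 8] → 120
@120: e [2B, align 2] → 122
+6 tail pad (align 8)
size 128, align 8
— Slot2 —
@0: c [4B, align 4] → 4
@4: f [4B, align 4] → 8
@8: g [8B, align 8] → 16
@16: depth [12B, align 4] → 28
@28: a [2B, align 2] → 30
@30: e [2B, align 2] → 32
@32: mip_level [13B, align 1] → 45
@45: b [1B, align 1] → 46
+2 pad (align 8)
@48: d [56B, align 8] → 104
@104: channels [8B, align 8] → 112
size 112, align 8
128 − 112 = 16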